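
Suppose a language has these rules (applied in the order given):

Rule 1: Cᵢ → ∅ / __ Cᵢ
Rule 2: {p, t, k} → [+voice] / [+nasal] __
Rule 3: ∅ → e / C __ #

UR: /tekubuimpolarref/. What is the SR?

Rule 1 (degemination): /rr/ is a geminate; the first /r/ deletes. /tekubuimpolarref/ → tekubuimpolaref.
Rule 2 (post-nasal voicing): /p/ is a voiceless stop immediately after the nasal /m/, so it voices to [b]. /tekubuimpolaref/ → tekubuimbolaref.
Rule 3 (final e-epenthesis): the form ends in the consonant /f/, so [e] is inserted word-finally. /tekubuimbolaref/ → tekubuimbolarefe.

tekubuimbolarefe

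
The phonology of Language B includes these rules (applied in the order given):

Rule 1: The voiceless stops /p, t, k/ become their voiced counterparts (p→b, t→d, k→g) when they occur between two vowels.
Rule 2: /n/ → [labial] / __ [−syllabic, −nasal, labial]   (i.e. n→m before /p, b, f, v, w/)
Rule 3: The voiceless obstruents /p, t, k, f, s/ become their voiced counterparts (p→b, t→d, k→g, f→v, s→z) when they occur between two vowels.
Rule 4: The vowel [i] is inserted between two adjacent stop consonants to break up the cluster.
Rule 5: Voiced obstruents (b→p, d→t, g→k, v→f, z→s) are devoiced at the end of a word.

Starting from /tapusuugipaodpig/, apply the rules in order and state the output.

Rule 1 (intervocalic voicing): /p/ is a voiceless stop between vowels /a/ and /u/, so it voices to [b]. /p/ is a voiceless stop between vowels /i/ and /a/, so it voices to [b]. /tapusuugipaodpig/ → tabusuugibaodpig.
Rule 2 (nasal place assimilation): no segment meets the environment; /tabusuugibaodpig/ is unchanged.
Rule 3 (intervocalic voicing): /s/ is a voiceless obstruent between vowels /u/ and /u/, so it voices to [z]. /tabusuugibaodpig/ → tabuzuugibaodpig.
Rule 4 (stop-cluster i-epenthesis): /d/ and /p/ form a stop–stop cluster, so [i] is inserted between them. /tabuzuugibaodpig/ → tabuzuugibaodipig.
Rule 5 (final devoicing): /g/ is a voiced obstruent in word-final position, so it devoices to [k]. /tabuzuugibaodipig/ → tabuzuugibaodipik.

tabuzuugibaodipik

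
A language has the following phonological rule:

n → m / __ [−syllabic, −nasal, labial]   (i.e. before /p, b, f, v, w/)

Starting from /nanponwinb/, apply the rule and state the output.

/n/ precedes the labial consonant /p/, so it assimilates in place to [m].
/n/ precedes the labial consonant /w/, so it assimilates in place to [m].
/n/ precedes the labial consonant /b/, so it assimilates in place to [m].
The other instance of /n/ does not occur in the required environment and remains unchanged.
Surface form: [nampomwimb].

nampomwimb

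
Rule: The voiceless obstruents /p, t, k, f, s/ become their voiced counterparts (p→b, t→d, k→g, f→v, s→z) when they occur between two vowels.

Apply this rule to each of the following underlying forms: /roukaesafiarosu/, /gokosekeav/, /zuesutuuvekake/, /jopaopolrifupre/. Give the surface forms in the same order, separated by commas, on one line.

rougaezaviarozu, gogozegeav, zuezuduuvegage, jobaobolrivupre

/roukaesafiarosu/: /k/ is a voiceless obstruent between vowels /u/ and /a/, so it voices to [g]. /s/ is a voiceless obstruent between vowels /e/ and /a/, so it voices to [z]. /f/ is a voiceless obstruent between vowels /a/ and /i/, so it voices to [v]. /s/ is a voiceless obstruent between vowels /o/ and /u/, so it voices to [z]. → [rougaezaviarozu].
/gokosekeav/: /k/ is a voiceless obstruent between vowels /o/ and /o/, so it voices to [g]. /s/ is a voiceless obstruent between vowels /o/ and /e/, so it voices to [z]. /k/ is a voiceless obstruent between vowels /e/ and /e/, so it voices to [g]. → [gogozegeav].
/zuesutuuvekake/: /s/ is a voiceless obstruent between vowels /e/ and /u/, so it voices to [z]. /t/ is a voiceless obstruent between vowels /u/ and /u/, so it voices to [d]. /k/ is a voiceless obstruent between vowels /e/ and /a/, so it voices to [g]. /k/ is a voiceless obstruent between vowels /a/ and /e/, so it voices to [g]. → [zuezuduuvegage].
/jopaopolrifupre/: /p/ is a voiceless obstruent between vowels /o/ and /a/, so it voices to [b]. /p/ is a voiceless obstruent between vowels /o/ and /o/, so it voices to [b]. /f/ is a voiceless obstruent between vowels /i/ and /u/, so it voices to [v]. → [jobaobolrivupre].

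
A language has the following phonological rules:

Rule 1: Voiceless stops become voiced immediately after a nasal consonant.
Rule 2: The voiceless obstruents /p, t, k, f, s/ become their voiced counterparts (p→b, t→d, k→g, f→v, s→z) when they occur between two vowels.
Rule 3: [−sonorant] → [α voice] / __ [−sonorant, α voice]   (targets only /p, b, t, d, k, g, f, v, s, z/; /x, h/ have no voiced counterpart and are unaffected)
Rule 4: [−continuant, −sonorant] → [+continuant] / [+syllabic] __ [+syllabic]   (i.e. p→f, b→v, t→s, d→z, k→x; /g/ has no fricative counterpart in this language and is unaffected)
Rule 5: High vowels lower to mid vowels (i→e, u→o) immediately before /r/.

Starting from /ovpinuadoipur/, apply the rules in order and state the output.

Rule 1 (post-nasal voicing): no segment meets the environment; /ovpinuadoipur/ is unchanged.
Rule 2 (intervocalic voicing): /p/ is a voiceless obstruent between vowels /i/ and /u/, so it voices to [b]. /ovpinuadoipur/ → ovpinuadoibur.
Rule 3 (regressive voicing assimilation): /v/ precedes the voiceless obstruent /p/, so it devoices to [f] by assimilation. /ovpinuadoibur/ → ofpinuadoibur.
Rule 4 (intervocalic spirantization): /d/ is a stop between vowels /a/ and /o/, so it spirantizes to the fricative [z]. /b/ is a stop between vowels /i/ and /u/, so it spirantizes to the fricative [v]. /ofpinuadoibur/ → ofpinuazoivur.
Rule 5 (pre-rhotic lowering): /u/ is a high vowel immediately before /r/, so it lowers to [o]. /ofpinuazoivur/ → ofpinuazoivor.

ofpinuazoivor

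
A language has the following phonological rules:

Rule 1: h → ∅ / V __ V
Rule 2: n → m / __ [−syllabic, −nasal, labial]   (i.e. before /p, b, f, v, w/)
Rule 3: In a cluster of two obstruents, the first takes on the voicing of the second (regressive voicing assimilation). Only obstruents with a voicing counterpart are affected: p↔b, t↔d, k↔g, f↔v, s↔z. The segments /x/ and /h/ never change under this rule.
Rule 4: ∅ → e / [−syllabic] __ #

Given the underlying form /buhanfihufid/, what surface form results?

Rule 1 (intervocalic h-deletion): /h/ occurs between vowels /u/ and /a/, so it deletes. /h/ occurs between vowels /i/ and /u/, so it deletes. /buhanfihufid/ → buanfiufid.
Rule 2 (nasal place assimilation): /n/ precedes the labial consonant /f/, so it assimilates in place to [m]. /buanfiufid/ → buamfiufid.
Rule 3 (regressive voicing assimilation): no segment meets the environment; /buamfiufid/ is unchanged.
Rule 4 (final e-epenthesis): the form ends in the consonant /d/, so [e] is inserted word-finally. /buamfiufid/ → buamfiufide.

buamfiufide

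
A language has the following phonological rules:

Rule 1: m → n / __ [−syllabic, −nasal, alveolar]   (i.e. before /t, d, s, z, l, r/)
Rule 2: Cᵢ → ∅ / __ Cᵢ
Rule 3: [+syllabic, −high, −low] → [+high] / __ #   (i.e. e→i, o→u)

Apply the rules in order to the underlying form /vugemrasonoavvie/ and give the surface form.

Rule 1 (nasal place assimilation): /m/ precedes the alveolar consonant /r/, so it assimilates in place to [n]. /vugemrasonoavvie/ → vugenrasonoavvie.
Rule 2 (degemination): /vv/ is a geminate; the first /v/ deletes. /vugenrasonoavvie/ → vugenrasonoavie.
Rule 3 (final vowel raising): /e/ is a mid vowel in word-final position, so it raises to [i]. /vugenrasonoavie/ → vugenrasonoavii.

vugenrasonoavii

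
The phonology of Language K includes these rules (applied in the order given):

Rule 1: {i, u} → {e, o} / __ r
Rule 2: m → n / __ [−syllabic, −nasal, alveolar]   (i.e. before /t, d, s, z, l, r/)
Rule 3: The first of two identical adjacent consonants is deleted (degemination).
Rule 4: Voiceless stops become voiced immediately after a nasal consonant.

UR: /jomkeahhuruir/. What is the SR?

jomgeahoruer

Rule 1 (pre-rhotic lowering): /u/ is a high vowel immediately before /r/, so it lowers to [o]. /i/ is a high vowel immediately before /r/, so it lowers to [e]. /jomkeahhuruir/ → jomkeahhoruer.
Rule 2 (nasal place assimilation): no segment meets the environment; /jomkeahhoruer/ is unchanged.
Rule 3 (degemination): /hh/ is a geminate; the first /h/ deletes. /jomkeahhoruer/ → jomkeahoruer.
Rule 4 (post-nasal voicing): /k/ is a voiceless stop immediately after the nasal /m/, so it voices to [g]. /jomkeahoruer/ → jomgeahoruer.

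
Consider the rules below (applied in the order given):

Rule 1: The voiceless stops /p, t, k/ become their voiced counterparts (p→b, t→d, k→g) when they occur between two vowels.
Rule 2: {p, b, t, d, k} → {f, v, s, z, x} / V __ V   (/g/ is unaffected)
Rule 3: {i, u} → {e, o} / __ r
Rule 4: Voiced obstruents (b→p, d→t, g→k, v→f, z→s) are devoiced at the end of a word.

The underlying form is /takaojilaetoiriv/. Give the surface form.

tagaojilaezoerif

Rule 1 (intervocalic voicing): /k/ is a voiceless stop between vowels /a/ and /a/, so it voices to [g]. /t/ is a voiceless stop between vowels /e/ and /o/, so it voices to [d]. /takaojilaetoiriv/ → tagaojilaedoiriv.
Rule 2 (intervocalic spirantization): /d/ is a stop between vowels /e/ and /o/, so it spirantizes to the fricative [z]. /tagaojilaedoiriv/ → tagaojilaezoiriv.
Rule 3 (pre-rhotic lowering): /i/ is a high vowel immediately before /r/, so it lowers to [e]. /tagaojilaezoiriv/ → tagaojilaezoeriv.
Rule 4 (final devoicing): /v/ is a voiced obstruent in word-final position, so it devoices to [f]. /tagaojilaezoeriv/ → tagaojilaezoerif.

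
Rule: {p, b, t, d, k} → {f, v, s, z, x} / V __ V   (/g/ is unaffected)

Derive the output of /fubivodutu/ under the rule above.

/b/ is a stop between vowels /u/ and /i/, so it spirantizes to the fricative [v].
/d/ is a stop between vowels /o/ and /u/, so it spirantizes to the fricative [z].
/t/ is a stop between vowels /u/ and /u/, so it spirantizes to the fricative [s].
Surface form: [fuvivozusu].

fuvivozusu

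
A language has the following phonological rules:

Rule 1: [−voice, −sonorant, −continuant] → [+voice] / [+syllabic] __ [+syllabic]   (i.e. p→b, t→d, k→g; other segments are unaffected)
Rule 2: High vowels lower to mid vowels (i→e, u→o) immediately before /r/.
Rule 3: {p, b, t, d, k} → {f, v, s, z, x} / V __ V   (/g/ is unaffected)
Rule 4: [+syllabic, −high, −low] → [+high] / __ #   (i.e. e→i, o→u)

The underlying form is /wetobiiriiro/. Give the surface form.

Rule 1 (intervocalic voicing): /t/ is a voiceless stop between vowels /e/ and /o/, so it voices to [d]. /wetobiiriiro/ → wedobiiriiro.
Rule 2 (pre-rhotic lowering): /i/ is a high vowel immediately before /r/, so it lowers to [e]. /i/ is a high vowel immediately before /r/, so it lowers to [e]. /wedobiiriiro/ → wedobieriero.
Rule 3 (intervocalic spirantization): /d/ is a stop between vowels /e/ and /o/, so it spirantizes to the fricative [z]. /b/ is a stop between vowels /o/ and /i/, so it spirantizes to the fricative [v]. /wedobieriero/ → wezovieriero.
Rule 4 (final vowel raising): /o/ is a mid vowel in word-final position, so it raises to [u]. /wezovieriero/ → wezovierieru.

wezovierieru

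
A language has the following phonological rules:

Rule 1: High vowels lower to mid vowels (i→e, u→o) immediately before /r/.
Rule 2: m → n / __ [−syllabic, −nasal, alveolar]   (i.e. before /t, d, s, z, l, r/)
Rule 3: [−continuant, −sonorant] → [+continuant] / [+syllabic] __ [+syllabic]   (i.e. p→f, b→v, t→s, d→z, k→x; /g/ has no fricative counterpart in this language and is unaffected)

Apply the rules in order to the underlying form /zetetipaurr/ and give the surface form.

Rule 1 (pre-rhotic lowering): /u/ is a high vowel immediately before /r/, so it lowers to [o]. /zetetipaurr/ → zetetipaorr.
Rule 2 (nasal place assimilation): no segment meets the environment; /zetetipaorr/ is unchanged.
Rule 3 (intervocalic spirantization): /t/ is a stop between vowels /e/ and /e/, so it spirantizes to the fricative [s]. /t/ is a stop between vowels /e/ and /i/, so it spirantizes to the fricative [s]. /p/ is a stop between vowels /i/ and /a/, so it spirantizes to the fricative [f]. /zetetipaorr/ → zesesifaorr.

zesesifaorr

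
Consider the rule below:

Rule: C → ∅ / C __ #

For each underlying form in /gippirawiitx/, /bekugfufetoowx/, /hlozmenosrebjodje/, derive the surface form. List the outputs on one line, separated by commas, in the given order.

gippirawiit, bekugfufetoow, hlozmenosrebjodje

/gippirawiitx/: /x/ is the second consonant of a word-final cluster /tx/, so it deletes. → [gippirawiit].
/bekugfufetoowx/: /x/ is the second consonant of a word-final cluster /wx/, so it deletes. → [bekugfufetoow].
/hlozmenosrebjodje/: the rule's environment is not met; surfaces unchanged as [hlozmenosrebjodje].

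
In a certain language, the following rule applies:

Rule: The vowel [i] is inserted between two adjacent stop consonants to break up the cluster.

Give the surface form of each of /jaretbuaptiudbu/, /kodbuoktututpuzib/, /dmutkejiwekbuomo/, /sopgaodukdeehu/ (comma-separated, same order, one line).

/jaretbuaptiudbu/: /t/ and /b/ form a stop–stop cluster, so [i] is inserted between them. /p/ and /t/ form a stop–stop cluster, so [i] is inserted between them. /d/ and /b/ form a stop–stop cluster, so [i] is inserted between them. → [jaretibuapitiudibu].
/kodbuoktututpuzib/: /d/ and /b/ form a stop–stop cluster, so [i] is inserted between them. /k/ and /t/ form a stop–stop cluster, so [i] is inserted between them. /t/ and /p/ form a stop–stop cluster, so [i] is inserted between them. → [kodibuokitututipuzib].
/dmutkejiwekbuomo/: /t/ and /k/ form a stop–stop cluster, so [i] is inserted between them. /k/ and /b/ form a stop–stop cluster, so [i] is inserted between them. → [dmutikejiwekibuomo].
/sopgaodukdeehu/: /p/ and /g/ form a stop–stop cluster, so [i] is inserted between them. /k/ and /d/ form a stop–stop cluster, so [i] is inserted between them. → [sopigaodukideehu].

jaretibuapitiudibu, kodibuokitututipuzib, dmutikejiwekibuomo, sopigaodukideehu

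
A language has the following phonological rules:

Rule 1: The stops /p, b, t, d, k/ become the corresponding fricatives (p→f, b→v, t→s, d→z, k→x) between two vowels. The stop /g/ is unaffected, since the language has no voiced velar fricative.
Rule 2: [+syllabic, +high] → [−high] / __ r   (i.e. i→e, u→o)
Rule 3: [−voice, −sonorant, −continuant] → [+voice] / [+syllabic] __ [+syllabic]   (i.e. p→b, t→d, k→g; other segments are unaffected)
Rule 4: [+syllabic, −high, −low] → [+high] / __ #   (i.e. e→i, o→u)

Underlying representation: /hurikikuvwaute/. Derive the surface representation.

horixixuvwausi

Rule 1 (intervocalic spirantization): /k/ is a stop between vowels /i/ and /i/, so it spirantizes to the fricative [x]. /k/ is a stop between vowels /i/ and /u/, so it spirantizes to the fricative [x]. /t/ is a stop between vowels /u/ and /e/, so it spirantizes to the fricative [s]. /hurikikuvwaute/ → hurixixuvwause.
Rule 2 (pre-rhotic lowering): /u/ is a high vowel immediately before /r/, so it lowers to [o]. /hurixixuvwause/ → horixixuvwause.
Rule 3 (intervocalic voicing): no segment meets the environment; /horixixuvwause/ is unchanged.
Rule 4 (final vowel raising): /e/ is a mid vowel in word-final position, so it raises to [i]. /horixixuvwause/ → horixixuvwausi.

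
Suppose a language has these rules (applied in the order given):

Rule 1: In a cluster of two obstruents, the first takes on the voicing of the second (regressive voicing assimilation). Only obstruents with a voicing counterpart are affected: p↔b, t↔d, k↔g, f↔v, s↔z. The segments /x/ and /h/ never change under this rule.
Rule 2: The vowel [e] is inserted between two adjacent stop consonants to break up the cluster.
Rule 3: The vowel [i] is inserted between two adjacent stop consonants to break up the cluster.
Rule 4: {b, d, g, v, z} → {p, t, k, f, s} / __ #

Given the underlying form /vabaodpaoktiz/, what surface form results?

vabaotepaoketis

Rule 1 (regressive voicing assimilation): /d/ precedes the voiceless obstruent /p/, so it devoices to [t] by assimilation. /vabaodpaoktiz/ → vabaotpaoktiz.
Rule 2 (stop-cluster e-epenthesis): /t/ and /p/ form a stop–stop cluster, so [e] is inserted between them. /k/ and /t/ form a stop–stop cluster, so [e] is inserted between them. /vabaotpaoktiz/ → vabaotepaoketiz.
Rule 3 (stop-cluster i-epenthesis): no segment meets the environment; /vabaotepaoketiz/ is unchanged.
Rule 4 (final devoicing): /z/ is a voiced obstruent in word-final position, so it devoices to [s]. /vabaotepaoketiz/ → vabaotepaoketis.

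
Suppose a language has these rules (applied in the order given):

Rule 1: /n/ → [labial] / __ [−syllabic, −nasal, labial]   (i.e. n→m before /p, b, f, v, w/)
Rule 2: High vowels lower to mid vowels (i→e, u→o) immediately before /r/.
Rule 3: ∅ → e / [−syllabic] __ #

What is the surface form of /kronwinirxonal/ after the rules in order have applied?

kromwinerxonale

Rule 1 (nasal place assimilation): /n/ precedes the labial consonant /w/, so it assimilates in place to [m]. /kronwinirxonal/ → kromwinirxonal.
Rule 2 (pre-rhotic lowering): /i/ is a high vowel immediately before /r/, so it lowers to [e]. /kromwinirxonal/ → kromwinerxonal.
Rule 3 (final e-epenthesis): the form ends in the consonant /l/, so [e] is inserted word-finally. /kromwinerxonal/ → kromwinerxonale.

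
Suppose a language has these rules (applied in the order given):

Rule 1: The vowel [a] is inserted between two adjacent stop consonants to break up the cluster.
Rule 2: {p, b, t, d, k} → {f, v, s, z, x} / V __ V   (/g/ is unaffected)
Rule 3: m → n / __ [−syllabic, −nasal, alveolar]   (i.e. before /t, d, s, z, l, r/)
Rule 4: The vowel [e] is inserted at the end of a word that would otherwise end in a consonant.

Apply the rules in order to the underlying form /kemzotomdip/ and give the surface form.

Rule 1 (stop-cluster a-epenthesis): no segment meets the environment; /kemzotomdip/ is unchanged.
Rule 2 (intervocalic spirantization): /t/ is a stop between vowels /o/ and /o/, so it spirantizes to the fricative [s]. /kemzotomdip/ → kemzosomdip.
Rule 3 (nasal place assimilation): /m/ precedes the alveolar consonant /z/, so it assimilates in place to [n]. /m/ precedes the alveolar consonant /d/, so it assimilates in place to [n]. /kemzosomdip/ → kenzosondip.
Rule 4 (final e-epenthesis): the form ends in the consonant /p/, so [e] is inserted word-finally. /kenzosondip/ → kenzosondipe.

kenzosondipe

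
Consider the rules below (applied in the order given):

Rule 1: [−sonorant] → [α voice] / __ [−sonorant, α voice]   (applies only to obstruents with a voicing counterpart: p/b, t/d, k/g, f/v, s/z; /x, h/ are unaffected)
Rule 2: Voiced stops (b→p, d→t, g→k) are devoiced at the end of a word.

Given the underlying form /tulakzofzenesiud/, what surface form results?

Rule 1 (regressive voicing assimilation): /k/ precedes the voiced obstruent /z/, so it voices to [g] by assimilation. /f/ precedes the voiced obstruent /z/, so it voices to [v] by assimilation. /tulakzofzenesiud/ → tulagzovzenesiud.
Rule 2 (final devoicing): /d/ is a voiced stop in word-final position, so it devoices to [t]. /tulagzovzenesiud/ → tulagzovzenesiut.

tulagzovzenesiut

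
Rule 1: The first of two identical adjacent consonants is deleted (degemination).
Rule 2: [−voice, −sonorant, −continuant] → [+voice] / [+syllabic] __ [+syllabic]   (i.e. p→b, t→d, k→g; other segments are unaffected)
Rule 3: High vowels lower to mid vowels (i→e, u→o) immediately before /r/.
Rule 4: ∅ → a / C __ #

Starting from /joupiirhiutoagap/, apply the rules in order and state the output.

Rule 1 (degemination): no segment meets the environment; /joupiirhiutoagap/ is unchanged.
Rule 2 (intervocalic voicing): /p/ is a voiceless stop between vowels /u/ and /i/, so it voices to [b]. /t/ is a voiceless stop between vowels /u/ and /o/, so it voices to [d]. /joupiirhiutoagap/ → joubiirhiudoagap.
Rule 3 (pre-rhotic lowering): /i/ is a high vowel immediately before /r/, so it lowers to [e]. /joubiirhiudoagap/ → joubierhiudoagap.
Rule 4 (final a-epenthesis): the form ends in the consonant /p/, so [a] is inserted word-finally. /joubierhiudoagap/ → joubierhiudoagapa.

joubierhiudoagapa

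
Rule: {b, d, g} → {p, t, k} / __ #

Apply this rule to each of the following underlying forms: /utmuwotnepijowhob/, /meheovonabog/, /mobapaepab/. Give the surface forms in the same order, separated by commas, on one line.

/utmuwotnepijowhob/: /b/ is a voiced stop in word-final position, so it devoices to [p]. → [utmuwotnepijowhop].
/meheovonabog/: /g/ is a voiced stop in word-final position, so it devoices to [k]. → [meheovonabok].
/mobapaepab/: /b/ is a voiced stop in word-final position, so it devoices to [p]. → [mobapaepap].

utmuwotnepijowhop, meheovonabok, mobapaepap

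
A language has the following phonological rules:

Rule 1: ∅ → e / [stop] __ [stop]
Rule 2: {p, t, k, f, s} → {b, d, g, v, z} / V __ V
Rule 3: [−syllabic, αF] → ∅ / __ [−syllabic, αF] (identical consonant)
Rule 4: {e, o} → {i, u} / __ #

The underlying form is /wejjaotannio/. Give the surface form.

Rule 1 (stop-cluster e-epenthesis): no segment meets the environment; /wejjaotannio/ is unchanged.
Rule 2 (intervocalic voicing): /t/ is a voiceless obstruent between vowels /o/ and /a/, so it voices to [d]. /wejjaotannio/ → wejjaodannio.
Rule 3 (degemination): /jj/ is a geminate; the first /j/ deletes. /nn/ is a geminate; the first /n/ deletes. /wejjaodannio/ → wejaodanio.
Rule 4 (final vowel raising): /o/ is a mid vowel in word-final position, so it raises to [u]. /wejaodanio/ → wejaodaniu.

wejaodaniu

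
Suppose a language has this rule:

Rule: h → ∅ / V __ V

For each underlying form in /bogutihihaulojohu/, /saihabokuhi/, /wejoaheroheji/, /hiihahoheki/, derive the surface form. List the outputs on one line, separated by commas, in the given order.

bogutiiaulojou, saiabokui, wejoaeroeji, hiiaoeki

/bogutihihaulojohu/: /h/ occurs between vowels /i/ and /i/, so it deletes. /h/ occurs between vowels /i/ and /a/, so it deletes. /h/ occurs between vowels /o/ and /u/, so it deletes. → [bogutiiaulojou].
/saihabokuhi/: /h/ occurs between vowels /i/ and /a/, so it deletes. /h/ occurs between vowels /u/ and /i/, so it deletes. → [saiabokui].
/wejoaheroheji/: /h/ occurs between vowels /a/ and /e/, so it deletes. /h/ occurs between vowels /o/ and /e/, so it deletes. → [wejoaeroeji].
/hiihahoheki/: /h/ occurs between vowels /i/ and /a/, so it deletes. /h/ occurs between vowels /a/ and /o/, so it deletes. /h/ occurs between vowels /o/ and /e/, so it deletes. → [hiiaoeki].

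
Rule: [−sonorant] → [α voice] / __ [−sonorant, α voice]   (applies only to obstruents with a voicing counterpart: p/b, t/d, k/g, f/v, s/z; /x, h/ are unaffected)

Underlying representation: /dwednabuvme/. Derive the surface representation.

dwednabuvme

No segment of /dwednabuvme/ meets the structural description of the rule, so the form surfaces unchanged.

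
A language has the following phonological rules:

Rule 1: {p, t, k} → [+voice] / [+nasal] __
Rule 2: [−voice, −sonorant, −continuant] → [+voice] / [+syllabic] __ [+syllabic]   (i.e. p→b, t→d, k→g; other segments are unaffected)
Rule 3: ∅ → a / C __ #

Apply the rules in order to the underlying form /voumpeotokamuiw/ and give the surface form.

voumbeodogamuiwa

Rule 1 (post-nasal voicing): /p/ is a voiceless stop immediately after the nasal /m/, so it voices to [b]. /voumpeotokamuiw/ → voumbeotokamuiw.
Rule 2 (intervocalic voicing): /t/ is a voiceless stop between vowels /o/ and /o/, so it voices to [d]. /k/ is a voiceless stop between vowels /o/ and /a/, so it voices to [g]. /voumbeotokamuiw/ → voumbeodogamuiw.
Rule 3 (final a-epenthesis): the form ends in the consonant /w/, so [a] is inserted word-finally. /voumbeodogamuiw/ → voumbeodogamuiwa.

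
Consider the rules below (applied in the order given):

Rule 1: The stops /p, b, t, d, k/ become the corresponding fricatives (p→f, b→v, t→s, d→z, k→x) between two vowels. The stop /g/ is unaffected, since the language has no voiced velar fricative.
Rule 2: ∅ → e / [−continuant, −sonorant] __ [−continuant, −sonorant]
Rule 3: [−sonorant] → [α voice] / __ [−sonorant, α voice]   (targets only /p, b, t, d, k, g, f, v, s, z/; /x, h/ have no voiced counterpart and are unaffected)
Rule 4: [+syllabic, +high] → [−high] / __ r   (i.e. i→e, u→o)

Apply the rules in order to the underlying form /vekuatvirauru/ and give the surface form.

Rule 1 (intervocalic spirantization): /k/ is a stop between vowels /e/ and /u/, so it spirantizes to the fricative [x]. /vekuatvirauru/ → vexuatvirauru.
Rule 2 (stop-cluster e-epenthesis): no segment meets the environment; /vexuatvirauru/ is unchanged.
Rule 3 (regressive voicing assimilation): /t/ precedes the voiced obstruent /v/, so it voices to [d] by assimilation. /vexuatvirauru/ → vexuadvirauru.
Rule 4 (pre-rhotic lowering): /i/ is a high vowel immediately before /r/, so it lowers to [e]. /u/ is a high vowel immediately before /r/, so it lowers to [o]. /vexuadvirauru/ → vexuadveraoru.

vexuadveraoru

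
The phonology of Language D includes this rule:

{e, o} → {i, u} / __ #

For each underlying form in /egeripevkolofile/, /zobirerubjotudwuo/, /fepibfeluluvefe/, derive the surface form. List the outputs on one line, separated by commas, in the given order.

/egeripevkolofile/: /e/ is a mid vowel in word-final position, so it raises to [i]. → [egeripevkolofili].
/zobirerubjotudwuo/: /o/ is a mid vowel in word-final position, so it raises to [u]. → [zobirerubjotudwuu].
/fepibfeluluvefe/: /e/ is a mid vowel in word-final position, so it raises to [i]. → [fepibfeluluvefi].

egeripevkolofili, zobirerubjotudwuu, fepibfeluluvefi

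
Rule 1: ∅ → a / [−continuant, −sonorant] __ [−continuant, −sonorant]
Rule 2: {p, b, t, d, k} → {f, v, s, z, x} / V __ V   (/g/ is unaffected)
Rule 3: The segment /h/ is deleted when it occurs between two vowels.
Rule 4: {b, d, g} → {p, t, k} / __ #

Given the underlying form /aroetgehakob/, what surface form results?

aroesageaxop

Rule 1 (stop-cluster a-epenthesis): /t/ and /g/ form a stop–stop cluster, so [a] is inserted between them. /aroetgehakob/ → aroetagehakob.
Rule 2 (intervocalic spirantization): /t/ is a stop between vowels /e/ and /a/, so it spirantizes to the fricative [s]. /k/ is a stop between vowels /a/ and /o/, so it spirantizes to the fricative [x]. /aroetagehakob/ → aroesagehaxob.
Rule 3 (intervocalic h-deletion): /h/ occurs between vowels /e/ and /a/, so it deletes. /aroesagehaxob/ → aroesageaxob.
Rule 4 (final devoicing): /b/ is a voiced stop in word-final position, so it devoices to [p]. /aroesageaxob/ → aroesageaxop.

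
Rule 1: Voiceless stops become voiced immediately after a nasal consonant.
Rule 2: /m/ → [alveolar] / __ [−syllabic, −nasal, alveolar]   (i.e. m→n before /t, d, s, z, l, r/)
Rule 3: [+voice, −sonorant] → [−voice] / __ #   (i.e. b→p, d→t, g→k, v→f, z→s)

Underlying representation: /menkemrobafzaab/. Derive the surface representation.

Rule 1 (post-nasal voicing): /k/ is a voiceless stop immediately after the nasal /n/, so it voices to [g]. /menkemrobafzaab/ → mengemrobafzaab.
Rule 2 (nasal place assimilation): /m/ precedes the alveolar consonant /r/, so it assimilates in place to [n]. /mengemrobafzaab/ → mengenrobafzaab.
Rule 3 (final devoicing): /b/ is a voiced obstruent in word-final position, so it devoices to [p]. /mengenrobafzaab/ → mengenrobafzaap.

mengenrobafzaap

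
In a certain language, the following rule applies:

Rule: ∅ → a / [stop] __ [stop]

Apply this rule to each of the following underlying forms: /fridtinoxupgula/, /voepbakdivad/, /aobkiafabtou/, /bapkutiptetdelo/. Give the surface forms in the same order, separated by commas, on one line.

/fridtinoxupgula/: /d/ and /t/ form a stop–stop cluster, so [a] is inserted between them. /p/ and /g/ form a stop–stop cluster, so [a] is inserted between them. → [fridatinoxupagula].
/voepbakdivad/: /p/ and /b/ form a stop–stop cluster, so [a] is inserted between them. /k/ and /d/ form a stop–stop cluster, so [a] is inserted between them. → [voepabakadivad].
/aobkiafabtou/: /b/ and /k/ form a stop–stop cluster, so [a] is inserted between them. /b/ and /t/ form a stop–stop cluster, so [a] is inserted between them. → [aobakiafabatou].
/bapkutiptetdelo/: /p/ and /k/ form a stop–stop cluster, so [a] is inserted between them. /p/ and /t/ form a stop–stop cluster, so [a] is inserted between them. /t/ and /d/ form a stop–stop cluster, so [a] is inserted between them. → [bapakutipatetadelo].

fridatinoxupagula, voepabakadivad, aobakiafabatou, bapakutipatetadelo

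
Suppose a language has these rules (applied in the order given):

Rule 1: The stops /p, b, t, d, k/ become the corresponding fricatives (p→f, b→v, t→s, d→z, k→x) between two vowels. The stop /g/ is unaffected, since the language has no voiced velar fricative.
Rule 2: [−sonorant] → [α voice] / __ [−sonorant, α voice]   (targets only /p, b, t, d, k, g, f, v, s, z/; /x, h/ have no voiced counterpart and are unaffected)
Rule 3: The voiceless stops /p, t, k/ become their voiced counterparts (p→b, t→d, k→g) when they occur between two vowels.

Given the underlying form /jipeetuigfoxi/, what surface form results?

Rule 1 (intervocalic spirantization): /p/ is a stop between vowels /i/ and /e/, so it spirantizes to the fricative [f]. /t/ is a stop between vowels /e/ and /u/, so it spirantizes to the fricative [s]. /jipeetuigfoxi/ → jifeesuigfoxi.
Rule 2 (regressive voicing assimilation): /g/ precedes the voiceless obstruent /f/, so it devoices to [k] by assimilation. /jifeesuigfoxi/ → jifeesuikfoxi.
Rule 3 (intervocalic voicing): no segment meets the environment; /jifeesuikfoxi/ is unchanged.

jifeesuikfoxi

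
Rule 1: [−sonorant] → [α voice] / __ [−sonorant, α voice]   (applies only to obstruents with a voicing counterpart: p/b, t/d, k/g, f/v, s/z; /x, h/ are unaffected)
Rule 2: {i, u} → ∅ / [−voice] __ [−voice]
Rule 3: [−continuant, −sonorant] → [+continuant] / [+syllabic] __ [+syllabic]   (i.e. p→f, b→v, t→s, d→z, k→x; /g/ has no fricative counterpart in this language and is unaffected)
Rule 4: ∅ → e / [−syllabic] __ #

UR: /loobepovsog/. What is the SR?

loovefofsoge

Rule 1 (regressive voicing assimilation): /v/ precedes the voiceless obstruent /s/, so it devoices to [f] by assimilation. /loobepovsog/ → loobepofsog.
Rule 2 (high vowel syncope): no segment meets the environment; /loobepofsog/ is unchanged.
Rule 3 (intervocalic spirantization): /b/ is a stop between vowels /o/ and /e/, so it spirantizes to the fricative [v]. /p/ is a stop between vowels /e/ and /o/, so it spirantizes to the fricative [f]. /loobepofsog/ → loovefofsog.
Rule 4 (final e-epenthesis): the form ends in the consonant /g/, so [e] is inserted word-finally. /loovefofsog/ → loovefofsoge.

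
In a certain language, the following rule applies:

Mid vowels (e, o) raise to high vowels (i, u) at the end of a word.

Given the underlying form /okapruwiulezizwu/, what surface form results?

No segment of /okapruwiulezizwu/ meets the structural description of the rule, so the form surfaces unchanged.

okapruwiulezizwu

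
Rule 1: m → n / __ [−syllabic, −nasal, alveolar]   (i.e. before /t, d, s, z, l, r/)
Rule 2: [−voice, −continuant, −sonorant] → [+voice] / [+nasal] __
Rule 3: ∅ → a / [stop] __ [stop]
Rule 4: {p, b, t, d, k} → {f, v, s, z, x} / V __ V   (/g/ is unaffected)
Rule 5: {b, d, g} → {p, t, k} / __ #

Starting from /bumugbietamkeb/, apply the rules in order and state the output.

bumugaviesamgep

Rule 1 (nasal place assimilation): no segment meets the environment; /bumugbietamkeb/ is unchanged.
Rule 2 (post-nasal voicing): /k/ is a voiceless stop immediately after the nasal /m/, so it voices to [g]. /bumugbietamkeb/ → bumugbietamgeb.
Rule 3 (stop-cluster a-epenthesis): /g/ and /b/ form a stop–stop cluster, so [a] is inserted between them. /bumugbietamgeb/ → bumugabietamgeb.
Rule 4 (intervocalic spirantization): /b/ is a stop between vowels /a/ and /i/, so it spirantizes to the fricative [v]. /t/ is a stop between vowels /e/ and /a/, so it spirantizes to the fricative [s]. /bumugabietamgeb/ → bumugaviesamgeb.
Rule 5 (final devoicing): /b/ is a voiced stop in word-final position, so it devoices to [p]. /bumugaviesamgeb/ → bumugaviesamgep.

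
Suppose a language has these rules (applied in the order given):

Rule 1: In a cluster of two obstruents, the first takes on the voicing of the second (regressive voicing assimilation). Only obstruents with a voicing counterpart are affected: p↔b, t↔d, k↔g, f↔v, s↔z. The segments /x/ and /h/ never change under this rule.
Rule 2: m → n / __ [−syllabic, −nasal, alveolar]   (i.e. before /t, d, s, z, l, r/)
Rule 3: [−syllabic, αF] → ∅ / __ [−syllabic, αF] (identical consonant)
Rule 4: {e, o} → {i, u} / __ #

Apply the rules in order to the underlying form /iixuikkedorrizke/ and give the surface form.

Rule 1 (regressive voicing assimilation): /z/ precedes the voiceless obstruent /k/, so it devoices to [s] by assimilation. /iixuikkedorrizke/ → iixuikkedorriske.
Rule 2 (nasal place assimilation): no segment meets the environment; /iixuikkedorriske/ is unchanged.
Rule 3 (degemination): /kk/ is a geminate; the first /k/ deletes. /rr/ is a geminate; the first /r/ deletes. /iixuikkedorriske/ → iixuikedoriske.
Rule 4 (final vowel raising): /e/ is a mid vowel in word-final position, so it raises to [i]. /iixuikedoriske/ → iixuikedoriski.

iixuikedoriski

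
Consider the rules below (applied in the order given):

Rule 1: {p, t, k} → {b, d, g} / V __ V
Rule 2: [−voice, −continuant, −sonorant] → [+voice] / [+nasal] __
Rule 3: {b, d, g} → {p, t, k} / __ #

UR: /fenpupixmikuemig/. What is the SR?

Rule 1 (intervocalic voicing): /p/ is a voiceless stop between vowels /u/ and /i/, so it voices to [b]. /k/ is a voiceless stop between vowels /i/ and /u/, so it voices to [g]. /fenpupixmikuemig/ → fenpubixmiguemig.
Rule 2 (post-nasal voicing): /p/ is a voiceless stop immediately after the nasal /n/, so it voices to [b]. /fenpubixmiguemig/ → fenbubixmiguemig.
Rule 3 (final devoicing): /g/ is a voiced stop in word-final position, so it devoices to [k]. /fenbubixmiguemig/ → fenbubixmiguemik.

fenbubixmiguemik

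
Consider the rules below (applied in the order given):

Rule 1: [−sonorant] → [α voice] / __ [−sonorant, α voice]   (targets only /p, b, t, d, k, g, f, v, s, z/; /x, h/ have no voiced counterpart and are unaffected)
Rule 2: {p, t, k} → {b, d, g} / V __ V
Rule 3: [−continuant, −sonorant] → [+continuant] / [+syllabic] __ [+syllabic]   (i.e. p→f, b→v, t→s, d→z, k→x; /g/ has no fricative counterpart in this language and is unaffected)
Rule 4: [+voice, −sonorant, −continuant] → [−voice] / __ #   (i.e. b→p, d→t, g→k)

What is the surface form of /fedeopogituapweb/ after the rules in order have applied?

Rule 1 (regressive voicing assimilation): no segment meets the environment; /fedeopogituapweb/ is unchanged.
Rule 2 (intervocalic voicing): /p/ is a voiceless stop between vowels /o/ and /o/, so it voices to [b]. /t/ is a voiceless stop between vowels /i/ and /u/, so it voices to [d]. /fedeopogituapweb/ → fedeobogiduapweb.
Rule 3 (intervocalic spirantization): /d/ is a stop between vowels /e/ and /e/, so it spirantizes to the fricative [z]. /b/ is a stop between vowels /o/ and /o/, so it spirantizes to the fricative [v]. /d/ is a stop between vowels /i/ and /u/, so it spirantizes to the fricative [z]. /fedeobogiduapweb/ → fezeovogizuapweb.
Rule 4 (final devoicing): /b/ is a voiced stop in word-final position, so it devoices to [p]. /fezeovogizuapweb/ → fezeovogizuapwep.

fezeovogizuapwep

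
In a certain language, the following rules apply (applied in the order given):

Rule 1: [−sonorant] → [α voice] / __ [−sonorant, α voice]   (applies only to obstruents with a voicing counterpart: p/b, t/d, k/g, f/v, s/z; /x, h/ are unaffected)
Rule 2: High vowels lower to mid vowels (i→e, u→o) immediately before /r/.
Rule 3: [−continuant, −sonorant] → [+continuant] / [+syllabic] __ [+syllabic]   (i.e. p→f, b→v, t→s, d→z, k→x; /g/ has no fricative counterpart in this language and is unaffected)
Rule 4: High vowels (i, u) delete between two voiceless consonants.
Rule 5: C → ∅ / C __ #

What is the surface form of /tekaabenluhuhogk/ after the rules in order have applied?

Rule 1 (regressive voicing assimilation): /g/ precedes the voiceless obstruent /k/, so it devoices to [k] by assimilation. /tekaabenluhuhogk/ → tekaabenluhuhokk.
Rule 2 (pre-rhotic lowering): no segment meets the environment; /tekaabenluhuhokk/ is unchanged.
Rule 3 (intervocalic spirantization): /k/ is a stop between vowels /e/ and /a/, so it spirantizes to the fricative [x]. /b/ is a stop between vowels /a/ and /e/, so it spirantizes to the fricative [v]. /tekaabenluhuhokk/ → texaavenluhuhokk.
Rule 4 (high vowel syncope): /u/ is a high vowel flanked by voiceless consonants /h/ and /h/, so it deletes. /texaavenluhuhokk/ → texaavenluhhokk.
Rule 5 (final cluster simplification): /k/ is the second consonant of a word-final cluster /kk/, so it deletes. /texaavenluhhokk/ → texaavenluhhok.

texaavenluhhok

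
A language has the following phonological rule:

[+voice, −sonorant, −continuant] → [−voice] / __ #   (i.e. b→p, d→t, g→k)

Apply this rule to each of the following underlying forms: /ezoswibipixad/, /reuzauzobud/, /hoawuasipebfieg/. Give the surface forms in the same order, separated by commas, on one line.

/ezoswibipixad/: /d/ is a voiced stop in word-final position, so it devoices to [t]. → [ezoswibipixat].
/reuzauzobud/: /d/ is a voiced stop in word-final position, so it devoices to [t]. → [reuzauzobut].
/hoawuasipebfieg/: /g/ is a voiced stop in word-final position, so it devoices to [k]. → [hoawuasipebfiek].

ezoswibipixat, reuzauzobut, hoawuasipebfiek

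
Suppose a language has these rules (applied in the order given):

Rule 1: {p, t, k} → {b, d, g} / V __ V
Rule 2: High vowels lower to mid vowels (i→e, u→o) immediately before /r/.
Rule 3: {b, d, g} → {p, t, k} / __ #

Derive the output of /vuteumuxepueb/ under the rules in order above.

vudeumuxebuep

Rule 1 (intervocalic voicing): /t/ is a voiceless stop between vowels /u/ and /e/, so it voices to [d]. /p/ is a voiceless stop between vowels /e/ and /u/, so it voices to [b]. /vuteumuxepueb/ → vudeumuxebueb.
Rule 2 (pre-rhotic lowering): no segment meets the environment; /vudeumuxebueb/ is unchanged.
Rule 3 (final devoicing): /b/ is a voiced stop in word-final position, so it devoices to [p]. /vudeumuxebueb/ → vudeumuxebuep.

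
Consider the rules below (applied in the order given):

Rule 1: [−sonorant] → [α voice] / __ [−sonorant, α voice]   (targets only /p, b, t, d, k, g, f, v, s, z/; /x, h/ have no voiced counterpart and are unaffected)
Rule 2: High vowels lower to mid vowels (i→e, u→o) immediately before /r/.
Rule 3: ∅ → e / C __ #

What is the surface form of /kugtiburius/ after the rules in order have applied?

kuktiboriuse

Rule 1 (regressive voicing assimilation): /g/ precedes the voiceless obstruent /t/, so it devoices to [k] by assimilation. /kugtiburius/ → kuktiburius.
Rule 2 (pre-rhotic lowering): /u/ is a high vowel immediately before /r/, so it lowers to [o]. /kuktiburius/ → kuktiborius.
Rule 3 (final e-epenthesis): the form ends in the consonant /s/, so [e] is inserted word-finally. /kuktiborius/ → kuktiboriuse.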